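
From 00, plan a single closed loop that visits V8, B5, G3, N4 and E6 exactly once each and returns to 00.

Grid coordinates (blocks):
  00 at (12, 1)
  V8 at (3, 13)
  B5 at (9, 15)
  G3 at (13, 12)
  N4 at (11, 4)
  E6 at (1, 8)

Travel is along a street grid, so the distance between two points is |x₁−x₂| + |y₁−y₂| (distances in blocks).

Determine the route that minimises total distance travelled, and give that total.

With 5 stops there are 5!/2 = 60 distinct round trips (a route and its reverse cost the same).
00 → V8 → B5 → G3 → N4 → E6 → 00: 21+8+7+10+14+18 = 78
00 → V8 → B5 → G3 → E6 → N4 → 00: 21+8+7+16+14+4 = 70
00 → V8 → B5 → N4 → G3 → E6 → 00: 21+8+13+10+16+18 = 86
00 → V8 → B5 → N4 → E6 → G3 → 00: 21+8+13+14+16+12 = 84
00 → V8 → B5 → E6 → G3 → N4 → 00: 21+8+15+16+10+4 = 74
00 → V8 → B5 → E6 → N4 → G3 → 00: 21+8+15+14+10+12 = 80
00 → V8 → G3 → B5 → N4 → E6 → 00: 21+11+7+13+14+18 = 84
00 → V8 → G3 → B5 → E6 → N4 → 00: 21+11+7+15+14+4 = 72
00 → V8 → G3 → N4 → B5 → E6 → 00: 21+11+10+13+15+18 = 88
00 → V8 → G3 → N4 → E6 → B5 → 00: 21+11+10+14+15+17 = 88
00 → V8 → G3 → E6 → B5 → N4 → 00: 21+11+16+15+13+4 = 80
00 → V8 → G3 → E6 → N4 → B5 → 00: 21+11+16+14+13+17 = 92
00 → V8 → N4 → B5 → G3 → E6 → 00: 21+17+13+7+16+18 = 92
00 → V8 → N4 → B5 → E6 → G3 → 00: 21+17+13+15+16+12 = 94
… (46 more)
00 → G3 → B5 → V8 → E6 → N4 → 00: 12+7+8+7+14+4 = 52  ← best
The minimum is 52.
One optimal route: 00 → G3 → B5 → V8 → E6 → N4 → 00 (or its reverse).

Shortest round trip = 52 blocks.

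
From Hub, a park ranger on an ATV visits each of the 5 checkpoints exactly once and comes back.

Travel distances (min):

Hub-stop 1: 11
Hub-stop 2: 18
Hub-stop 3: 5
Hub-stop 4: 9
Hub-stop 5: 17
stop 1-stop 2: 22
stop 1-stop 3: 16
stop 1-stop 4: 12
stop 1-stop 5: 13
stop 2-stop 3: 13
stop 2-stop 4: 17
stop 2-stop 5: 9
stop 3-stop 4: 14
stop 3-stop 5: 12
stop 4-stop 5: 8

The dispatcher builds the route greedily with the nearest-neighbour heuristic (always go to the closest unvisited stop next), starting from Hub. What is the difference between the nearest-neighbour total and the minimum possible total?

Hub: stop 3=5, stop 4=9, stop 1=11, stop 5=17, stop 2=18 ⇒ stop 3
stop 3: stop 5=12, stop 2=13, stop 4=14, stop 1=16 ⇒ stop 5
stop 5: stop 4=8, stop 2=9, stop 1=13 ⇒ stop 4
stop 4: stop 1=12, stop 2=17 ⇒ stop 1
stop 1: stop 2=22 ⇒ stop 2
NN route Hub → stop 3 → stop 5 → stop 4 → stop 1 → stop 2 → Hub costs 77.
Optimal: Hub → stop 1 → stop 4 → stop 5 → stop 2 → stop 3 → Hub costs 58 (by enumerating all 60 distinct tours).
Excess = 77 − 58 = 19.

Excess over optimum: 19 min.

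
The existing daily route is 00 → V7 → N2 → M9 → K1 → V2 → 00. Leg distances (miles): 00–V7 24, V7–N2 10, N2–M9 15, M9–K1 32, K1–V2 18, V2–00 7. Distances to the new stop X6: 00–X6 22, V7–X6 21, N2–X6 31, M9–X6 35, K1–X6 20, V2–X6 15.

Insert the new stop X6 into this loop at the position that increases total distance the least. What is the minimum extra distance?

Minimum extra distance: 17 miles, inserting X6 between K1 and V2.

Insertion cost between consecutive stops i–j is d(i,X6) + d(X6,j) − d(i,j):
  between 00 and V7: 22 + 21 − 24 = 19
  between V7 and N2: 21 + 31 − 10 = 42
  between N2 and M9: 31 + 35 − 15 = 51
  between M9 and K1: 35 + 20 − 32 = 23
  between K1 and V2: 20 + 15 − 18 = 17
  between V2 and 00: 15 + 22 − 7 = 30
Cheapest insertion is between K1 and V2, adding 17.
New total = 106 + 17 = 123.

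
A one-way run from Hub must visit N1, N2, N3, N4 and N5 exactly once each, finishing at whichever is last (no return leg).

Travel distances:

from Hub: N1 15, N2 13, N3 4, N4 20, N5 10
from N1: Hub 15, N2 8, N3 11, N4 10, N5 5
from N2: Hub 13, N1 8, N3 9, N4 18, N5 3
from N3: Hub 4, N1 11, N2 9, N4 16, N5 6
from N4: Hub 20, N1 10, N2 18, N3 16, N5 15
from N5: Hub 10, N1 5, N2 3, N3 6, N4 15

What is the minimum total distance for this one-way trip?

There are 5! = 120 possible orderings.
Hub → N1 → N2 → N3 → N4 → N5: 15+8+9+16+15 = 63
Hub → N1 → N2 → N3 → N5 → N4: 15+8+9+6+15 = 53
Hub → N1 → N2 → N4 → N3 → N5: 15+8+18+16+6 = 63
Hub → N1 → N2 → N4 → N5 → N3: 15+8+18+15+6 = 62
Hub → N1 → N2 → N5 → N3 → N4: 15+8+3+6+16 = 48
Hub → N1 → N2 → N5 → N4 → N3: 15+8+3+15+16 = 57
Hub → N1 → N3 → N2 → N4 → N5: 15+11+9+18+15 = 68
Hub → N1 → N3 → N2 → N5 → N4: 15+11+9+3+15 = 53
Hub → N1 → N3 → N4 → N2 → N5: 15+11+16+18+3 = 63
Hub → N1 → N3 → N4 → N5 → N2: 15+11+16+15+3 = 60
Hub → N1 → N3 → N5 → N2 → N4: 15+11+6+3+18 = 53
Hub → N1 → N3 → N5 → N4 → N2: 15+11+6+15+18 = 65
Hub → N1 → N4 → N2 → N3 → N5: 15+10+18+9+6 = 58
Hub → N1 → N4 → N2 → N5 → N3: 15+10+18+3+6 = 52
… (106 more)
Hub → N3 → N2 → N5 → N1 → N4: 4+9+3+5+10 = 31  ← best
The minimum is 31.
One shortest path: Hub → N3 → N2 → N5 → N1 → N4.

Shortest open route: 31.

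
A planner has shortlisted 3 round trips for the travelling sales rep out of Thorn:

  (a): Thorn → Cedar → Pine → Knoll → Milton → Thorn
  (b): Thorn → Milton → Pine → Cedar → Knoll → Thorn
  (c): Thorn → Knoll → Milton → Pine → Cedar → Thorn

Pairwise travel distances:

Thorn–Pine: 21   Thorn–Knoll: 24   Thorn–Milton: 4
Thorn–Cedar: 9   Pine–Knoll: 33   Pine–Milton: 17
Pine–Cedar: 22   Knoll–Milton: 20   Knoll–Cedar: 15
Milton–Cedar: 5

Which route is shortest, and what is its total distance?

(a): 9 + 22 + 33 + 20 + 4 = 88
(b): 4 + 17 + 22 + 15 + 24 = 82
(c): 24 + 20 + 17 + 22 + 9 = 92

82 — (b) is the shortest.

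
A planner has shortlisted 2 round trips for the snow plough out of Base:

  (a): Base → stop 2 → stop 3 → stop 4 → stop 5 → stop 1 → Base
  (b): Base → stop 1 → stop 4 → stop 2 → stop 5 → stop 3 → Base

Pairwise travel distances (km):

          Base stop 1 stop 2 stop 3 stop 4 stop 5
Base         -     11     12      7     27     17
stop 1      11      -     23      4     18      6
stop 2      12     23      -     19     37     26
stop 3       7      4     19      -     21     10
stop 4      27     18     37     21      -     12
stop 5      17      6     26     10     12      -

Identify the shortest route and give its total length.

(a): 12 + 19 + 21 + 12 + 6 + 11 = 81
(b): 11 + 18 + 37 + 26 + 10 + 7 = 109

Shortest is (a), total 81 km.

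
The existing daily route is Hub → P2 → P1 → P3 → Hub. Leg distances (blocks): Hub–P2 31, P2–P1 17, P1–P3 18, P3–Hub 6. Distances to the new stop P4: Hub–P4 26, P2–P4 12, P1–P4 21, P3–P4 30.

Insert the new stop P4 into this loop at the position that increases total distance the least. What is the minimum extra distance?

Insertion cost between consecutive stops i–j is d(i,P4) + d(P4,j) − d(i,j):
  between Hub and P2: 26 + 12 − 31 = 7
  between P2 and P1: 12 + 21 − 17 = 16
  between P1 and P3: 21 + 30 − 18 = 33
  between P3 and Hub: 30 + 26 − 6 = 50
Cheapest insertion is between Hub and P2, adding 7.
New total = 72 + 7 = 79.

+7 blocks — insert P4 between Hub and P2.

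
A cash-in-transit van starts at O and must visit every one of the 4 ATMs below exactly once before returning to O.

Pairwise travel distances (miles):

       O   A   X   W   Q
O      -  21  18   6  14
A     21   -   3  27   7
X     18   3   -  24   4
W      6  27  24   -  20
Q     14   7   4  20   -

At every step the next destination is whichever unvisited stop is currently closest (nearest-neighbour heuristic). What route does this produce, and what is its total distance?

Total distance 54 miles via the nearest-neighbour route O → W → Q → X → A → O.

O → [W:6 / Q:14 / X:18 / A:21] → W (6)
W → [Q:20 / X:24 / A:27] → Q (20)
Q → [X:4 / A:7] → X (4)
X → [A:3] → A (3)
Return A→O: 21.
Total = 6 + 20 + 4 + 3 + 21 = 54.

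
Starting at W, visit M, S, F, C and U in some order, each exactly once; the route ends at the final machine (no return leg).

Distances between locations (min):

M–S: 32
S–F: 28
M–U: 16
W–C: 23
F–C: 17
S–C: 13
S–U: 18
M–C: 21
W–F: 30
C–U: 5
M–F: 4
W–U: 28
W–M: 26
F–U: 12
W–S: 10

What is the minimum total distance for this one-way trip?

There are 5! = 120 possible orderings.
W - M - S - F - C - U: 26+32+28+17+5 = 108
W - M - S - F - U - C: 26+32+28+12+5 = 103
W - M - S - C - F - U: 26+32+13+17+12 = 100
W - M - S - C - U - F: 26+32+13+5+12 = 88
W - M - S - U - F - C: 26+32+18+12+17 = 105
W - M - S - U - C - F: 26+32+18+5+17 = 98
W - M - F - S - C - U: 26+4+28+13+5 = 76
W - M - F - S - U - C: 26+4+28+18+5 = 81
W - M - F - C - S - U: 26+4+17+13+18 = 78
W - M - F - C - U - S: 26+4+17+5+18 = 70
W - M - F - U - S - C: 26+4+12+18+13 = 73
W - M - F - U - C - S: 26+4+12+5+13 = 60
W - M - C - S - F - U: 26+21+13+28+12 = 100
W - M - C - S - U - F: 26+21+13+18+12 = 90
… (106 more)
W - S - C - U - F - M: 10+13+5+12+4 = 44  ← best
The minimum is 44.
One shortest path: W → S → C → U → F → M.

Minimum one-way distance = 44 min.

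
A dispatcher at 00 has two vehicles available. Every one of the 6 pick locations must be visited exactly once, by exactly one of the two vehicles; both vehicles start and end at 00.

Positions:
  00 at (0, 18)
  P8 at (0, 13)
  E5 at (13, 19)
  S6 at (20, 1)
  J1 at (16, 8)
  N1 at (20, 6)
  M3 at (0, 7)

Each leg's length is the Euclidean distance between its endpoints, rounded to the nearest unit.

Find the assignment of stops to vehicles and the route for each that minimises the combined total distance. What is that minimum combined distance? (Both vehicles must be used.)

Check every non-empty split of the stops between the two vehicles; for each half take its own optimal tour:
  {P8} + {E5, S6, J1, N1, M3}: 10 + 65 = 75
  {E5} + {P8, S6, J1, N1, M3}: 26 + 60 = 86
  {P8, E5} + {S6, J1, N1, M3}: 32 + 60 = 92
  {S6} + {P8, E5, J1, N1, M3}: 52 + 59 = 111
  {P8, S6} + {E5, J1, N1, M3}: 54 + 59 = 113
  {E5, S6} + {P8, J1, N1, M3}: 58 + 54 = 112
  … (31 splits in total)
Best: vehicle 1 00 → P8 → 00 = 10; vehicle 2 00 → E5 → J1 → N1 → S6 → M3 → 00 = 65; combined 75.

75 — the smallest possible combined total.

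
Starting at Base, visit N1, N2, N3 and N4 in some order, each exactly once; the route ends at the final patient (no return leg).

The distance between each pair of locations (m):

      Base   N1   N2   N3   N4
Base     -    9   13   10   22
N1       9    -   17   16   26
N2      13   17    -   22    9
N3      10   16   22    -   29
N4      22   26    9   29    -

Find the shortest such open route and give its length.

There are 4! = 24 possible orderings.
Base→N1→N2→N3→N4: 9+17+22+29 = 77
Base→N1→N2→N4→N3: 9+17+9+29 = 64
Base→N1→N3→N2→N4: 9+16+22+9 = 56
Base→N1→N3→N4→N2: 9+16+29+9 = 63
Base→N1→N4→N2→N3: 9+26+9+22 = 66
Base→N1→N4→N3→N2: 9+26+29+22 = 86
Base→N2→N1→N3→N4: 13+17+16+29 = 75
Base→N2→N1→N4→N3: 13+17+26+29 = 85
Base→N2→N3→N1→N4: 13+22+16+26 = 77
Base→N2→N3→N4→N1: 13+22+29+26 = 90
Base→N2→N4→N1→N3: 13+9+26+16 = 64
Base→N2→N4→N3→N1: 13+9+29+16 = 67
Base→N3→N1→N2→N4: 10+16+17+9 = 52
Base→N3→N1→N4→N2: 10+16+26+9 = 61
… (10 more)
The minimum is 52.
One shortest path: Base → N3 → N1 → N2 → N4.

Shortest open route: 52 m.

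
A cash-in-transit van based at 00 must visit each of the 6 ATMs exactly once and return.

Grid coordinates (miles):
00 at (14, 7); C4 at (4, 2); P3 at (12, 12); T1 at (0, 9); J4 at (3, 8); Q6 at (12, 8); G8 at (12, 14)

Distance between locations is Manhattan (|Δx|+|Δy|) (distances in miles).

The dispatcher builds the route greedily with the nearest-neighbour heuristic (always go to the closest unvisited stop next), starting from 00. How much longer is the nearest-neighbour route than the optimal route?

From 00: Q6=3, P3=7, G8=9, J4=12, C4=15, T1=16 → choose Q6 (3).
From Q6: P3=4, G8=6, J4=9, T1=13, C4=14 → choose P3 (4).
From P3: G8=2, J4=13, T1=15, C4=18 → choose G8 (2).
From G8: J4=15, T1=17, C4=20 → choose J4 (15).
From J4: T1=4, C4=7 → choose T1 (4).
From T1: C4=11 → choose C4 (11).
NN route 00 → Q6 → P3 → G8 → J4 → T1 → C4 → 00 costs 54.
Optimal: 00 → C4 → J4 → T1 → P3 → G8 → Q6 → 00 costs 52 (by enumerating all 360 distinct tours).
Excess = 54 − 52 = 2.

2 miles longer than the optimal tour.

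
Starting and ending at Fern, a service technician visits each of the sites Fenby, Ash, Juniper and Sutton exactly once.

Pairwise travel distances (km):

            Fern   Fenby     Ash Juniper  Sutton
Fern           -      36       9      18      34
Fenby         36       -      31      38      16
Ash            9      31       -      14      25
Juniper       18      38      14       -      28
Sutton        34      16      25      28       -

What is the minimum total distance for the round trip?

Fern-Fenby-Ash-Juniper-Sutton-Fern: 36+31+14+28+34 = 143
Fern-Fenby-Ash-Sutton-Juniper-Fern: 36+31+25+28+18 = 138
Fern-Fenby-Juniper-Ash-Sutton-Fern: 36+38+14+25+34 = 147
Fern-Fenby-Juniper-Sutton-Ash-Fern: 36+38+28+25+9 = 136
Fern-Fenby-Sutton-Ash-Juniper-Fern: 36+16+25+14+18 = 109
Fern-Fenby-Sutton-Juniper-Ash-Fern: 36+16+28+14+9 = 103
Fern-Ash-Fenby-Juniper-Sutton-Fern: 9+31+38+28+34 = 140
Fern-Ash-Fenby-Sutton-Juniper-Fern: 9+31+16+28+18 = 102
Fern-Ash-Juniper-Fenby-Sutton-Fern: 9+14+38+16+34 = 111
Fern-Ash-Sutton-Fenby-Juniper-Fern: 9+25+16+38+18 = 106
Fern-Juniper-Fenby-Ash-Sutton-Fern: 18+38+31+25+34 = 146
Fern-Juniper-Ash-Fenby-Sutton-Fern: 18+14+31+16+34 = 113
The minimum is 102.
One optimal route: Fern → Ash → Fenby → Sutton → Juniper → Fern (or its reverse).

102 km — the shortest possible round trip.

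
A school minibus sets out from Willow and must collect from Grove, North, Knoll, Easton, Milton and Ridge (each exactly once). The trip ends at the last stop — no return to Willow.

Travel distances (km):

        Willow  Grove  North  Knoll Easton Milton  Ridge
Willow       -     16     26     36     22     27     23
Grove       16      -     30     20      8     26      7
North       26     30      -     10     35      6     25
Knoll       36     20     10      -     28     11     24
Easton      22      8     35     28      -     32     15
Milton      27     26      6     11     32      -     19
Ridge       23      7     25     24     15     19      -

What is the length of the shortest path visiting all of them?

Minimum one-way distance = 72 km.

There are 6! = 720 possible orderings.
Willow → Grove → North → Knoll → Easton → Milton → Ridge: 16+30+10+28+32+19 = 135
Willow → Grove → North → Knoll → Easton → Ridge → Milton: 16+30+10+28+15+19 = 118
Willow → Grove → North → Knoll → Milton → Easton → Ridge: 16+30+10+11+32+15 = 114
Willow → Grove → North → Knoll → Milton → Ridge → Easton: 16+30+10+11+19+15 = 101
Willow → Grove → North → Knoll → Ridge → Easton → Milton: 16+30+10+24+15+32 = 127
Willow → Grove → North → Knoll → Ridge → Milton → Easton: 16+30+10+24+19+32 = 131
Willow → Grove → North → Easton → Knoll → Milton → Ridge: 16+30+35+28+11+19 = 139
Willow → Grove → North → Easton → Knoll → Ridge → Milton: 16+30+35+28+24+19 = 152
… (712 more)
Willow → Easton → Grove → Ridge → Milton → North → Knoll: 22+8+7+19+6+10 = 72  ← best
The minimum is 72.
One shortest path: Willow → Easton → Grove → Ridge → Milton → North → Knoll.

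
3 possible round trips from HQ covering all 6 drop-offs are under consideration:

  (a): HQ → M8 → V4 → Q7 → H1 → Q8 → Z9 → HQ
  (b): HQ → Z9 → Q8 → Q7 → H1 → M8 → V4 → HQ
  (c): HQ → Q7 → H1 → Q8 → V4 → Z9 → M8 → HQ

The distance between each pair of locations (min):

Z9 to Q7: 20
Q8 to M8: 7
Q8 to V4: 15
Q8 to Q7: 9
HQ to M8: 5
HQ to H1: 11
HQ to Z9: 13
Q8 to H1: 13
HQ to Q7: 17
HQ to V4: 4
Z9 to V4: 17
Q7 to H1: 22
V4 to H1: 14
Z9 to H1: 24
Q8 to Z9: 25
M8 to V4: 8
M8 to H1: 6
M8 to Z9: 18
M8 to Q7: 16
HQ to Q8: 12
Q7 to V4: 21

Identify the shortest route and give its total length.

Shortest is (b), total 87 min.

(a): 5 + 8 + 21 + 22 + 13 + 25 + 13 = 107
(b): 13 + 25 + 9 + 22 + 6 + 8 + 4 = 87
(c): 17 + 22 + 13 + 15 + 17 + 18 + 5 = 107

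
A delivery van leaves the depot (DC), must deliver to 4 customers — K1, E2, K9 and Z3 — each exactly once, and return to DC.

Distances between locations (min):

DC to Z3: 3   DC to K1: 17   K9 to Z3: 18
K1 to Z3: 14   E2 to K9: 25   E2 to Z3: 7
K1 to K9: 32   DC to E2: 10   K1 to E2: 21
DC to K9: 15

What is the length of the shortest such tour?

DC → K1 → E2 → K9 → Z3 → DC: 17+21+25+18+3 = 84
DC → K1 → E2 → Z3 → K9 → DC: 17+21+7+18+15 = 78
DC → K1 → K9 → E2 → Z3 → DC: 17+32+25+7+3 = 84
DC → K1 → K9 → Z3 → E2 → DC: 17+32+18+7+10 = 84
DC → K1 → Z3 → E2 → K9 → DC: 17+14+7+25+15 = 78
DC → K1 → Z3 → K9 → E2 → DC: 17+14+18+25+10 = 84
DC → E2 → K1 → K9 → Z3 → DC: 10+21+32+18+3 = 84
DC → E2 → K1 → Z3 → K9 → DC: 10+21+14+18+15 = 78
DC → E2 → K9 → K1 → Z3 → DC: 10+25+32+14+3 = 84
DC → E2 → Z3 → K1 → K9 → DC: 10+7+14+32+15 = 78
DC → K9 → K1 → E2 → Z3 → DC: 15+32+21+7+3 = 78
DC → K9 → E2 → K1 → Z3 → DC: 15+25+21+14+3 = 78
The minimum is 78.
One optimal route: DC → K1 → E2 → Z3 → K9 → DC (or its reverse).

Minimum total distance: 78 min.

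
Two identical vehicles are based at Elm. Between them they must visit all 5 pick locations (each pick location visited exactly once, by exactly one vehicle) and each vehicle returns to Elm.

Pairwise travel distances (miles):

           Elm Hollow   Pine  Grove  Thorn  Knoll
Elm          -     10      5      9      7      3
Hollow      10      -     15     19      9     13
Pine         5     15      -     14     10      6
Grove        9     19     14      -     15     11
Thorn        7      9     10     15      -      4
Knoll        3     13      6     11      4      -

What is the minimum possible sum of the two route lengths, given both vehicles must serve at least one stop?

Minimum combined distance: 52 miles.

Try each way of splitting the stops between the two vehicles (each non-empty) and, for each split, find the best tour for each vehicle:
  {Hollow} + {Pine, Grove, Thorn, Knoll}: 20 + 39 = 59
  {Pine} + {Hollow, Grove, Thorn, Knoll}: 10 + 43 = 53
  {Hollow, Pine} + {Grove, Thorn, Knoll}: 30 + 31 = 61
  {Grove} + {Hollow, Pine, Thorn, Knoll}: 18 + 34 = 52
  {Hollow, Grove} + {Pine, Thorn, Knoll}: 38 + 22 = 60
  {Pine, Grove} + {Hollow, Thorn, Knoll}: 28 + 26 = 54
  … (15 splits in total)
Best: vehicle 1 Elm → Grove → Elm = 18; vehicle 2 Elm → Hollow → Thorn → Knoll → Pine → Elm = 34; combined 52.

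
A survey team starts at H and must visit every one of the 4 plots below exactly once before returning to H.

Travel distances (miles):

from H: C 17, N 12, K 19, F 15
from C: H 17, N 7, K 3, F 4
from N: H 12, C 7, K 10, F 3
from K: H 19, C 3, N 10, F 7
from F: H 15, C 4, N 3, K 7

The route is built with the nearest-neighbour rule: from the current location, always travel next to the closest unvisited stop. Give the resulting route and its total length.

H → [N:12 / F:15 / C:17 / K:19] → N (12)
N → [F:3 / C:7 / K:10] → F (3)
F → [C:4 / K:7] → C (4)
C → [K:3] → K (3)
Return K→H: 19.
Total = 12 + 3 + 4 + 3 + 19 = 41.

41 miles along H → N → F → C → K → H.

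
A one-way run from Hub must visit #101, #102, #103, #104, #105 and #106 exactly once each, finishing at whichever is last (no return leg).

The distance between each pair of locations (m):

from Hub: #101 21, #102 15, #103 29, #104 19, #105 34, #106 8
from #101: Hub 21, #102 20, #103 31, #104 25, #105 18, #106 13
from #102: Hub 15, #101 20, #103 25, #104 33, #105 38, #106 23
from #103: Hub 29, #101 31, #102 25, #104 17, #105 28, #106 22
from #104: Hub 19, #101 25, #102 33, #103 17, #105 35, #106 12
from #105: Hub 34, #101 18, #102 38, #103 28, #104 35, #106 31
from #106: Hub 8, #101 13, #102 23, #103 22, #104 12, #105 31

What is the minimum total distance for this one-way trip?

100 m — the minimum one-way total.

There are 6! = 720 possible orderings.
Hub→#101→#102→#103→#104→#105→#106: 21+20+25+17+35+31 = 149
Hub→#101→#102→#103→#104→#106→#105: 21+20+25+17+12+31 = 126
Hub→#101→#102→#103→#105→#104→#106: 21+20+25+28+35+12 = 141
Hub→#101→#102→#103→#105→#106→#104: 21+20+25+28+31+12 = 137
Hub→#101→#102→#103→#106→#104→#105: 21+20+25+22+12+35 = 135
Hub→#101→#102→#103→#106→#105→#104: 21+20+25+22+31+35 = 154
Hub→#101→#102→#104→#103→#105→#106: 21+20+33+17+28+31 = 150
Hub→#101→#102→#104→#103→#106→#105: 21+20+33+17+22+31 = 144
… (712 more)
Hub→#102→#103→#104→#106→#101→#105: 15+25+17+12+13+18 = 100  ← best
The minimum is 100.
One shortest path: Hub → #102 → #103 → #104 → #106 → #101 → #105.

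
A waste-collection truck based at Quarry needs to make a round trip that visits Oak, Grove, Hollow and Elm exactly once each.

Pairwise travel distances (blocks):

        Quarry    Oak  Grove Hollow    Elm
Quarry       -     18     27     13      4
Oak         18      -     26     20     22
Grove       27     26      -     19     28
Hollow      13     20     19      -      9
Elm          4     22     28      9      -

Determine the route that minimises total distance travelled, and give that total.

76 blocks — the shortest possible round trip.

With 4 stops there are 4!/2 = 12 distinct round trips (a route and its reverse cost the same).
Quarry→Oak→Grove→Hollow→Elm→Quarry: 18+26+19+9+4 = 76
Quarry→Oak→Grove→Elm→Hollow→Quarry: 18+26+28+9+13 = 94
Quarry→Oak→Hollow→Grove→Elm→Quarry: 18+20+19+28+4 = 89
Quarry→Oak→Hollow→Elm→Grove→Quarry: 18+20+9+28+27 = 102
Quarry→Oak→Elm→Grove→Hollow→Quarry: 18+22+28+19+13 = 100
Quarry→Oak→Elm→Hollow→Grove→Quarry: 18+22+9+19+27 = 95
Quarry→Grove→Oak→Hollow→Elm→Quarry: 27+26+20+9+4 = 86
Quarry→Grove→Oak→Elm→Hollow→Quarry: 27+26+22+9+13 = 97
Quarry→Grove→Hollow→Oak→Elm→Quarry: 27+19+20+22+4 = 92
Quarry→Grove→Elm→Oak→Hollow→Quarry: 27+28+22+20+13 = 110
Quarry→Hollow→Oak→Grove→Elm→Quarry: 13+20+26+28+4 = 91
Quarry→Hollow→Grove→Oak→Elm→Quarry: 13+19+26+22+4 = 84
The minimum is 76.
One optimal route: Quarry → Oak → Grove → Hollow → Elm → Quarry (or its reverse).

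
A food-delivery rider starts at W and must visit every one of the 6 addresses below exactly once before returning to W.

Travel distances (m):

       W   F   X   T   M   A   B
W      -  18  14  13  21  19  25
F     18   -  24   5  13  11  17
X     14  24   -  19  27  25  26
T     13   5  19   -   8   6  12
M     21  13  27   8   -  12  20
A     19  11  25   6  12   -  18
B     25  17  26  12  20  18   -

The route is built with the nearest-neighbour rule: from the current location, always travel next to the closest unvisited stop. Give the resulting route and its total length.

Nearest-neighbour total = 101 m; route W → T → F → A → M → B → X → W.

At W the remaining stops are T 13, X 14, F 18, A 19, M 21, B 25; go to T.
At T the remaining stops are F 5, A 6, M 8, B 12, X 19; go to F.
At F the remaining stops are A 11, M 13, B 17, X 24; go to A.
At A the remaining stops are M 12, B 18, X 25; go to M.
At M the remaining stops are B 20, X 27; go to B.
At B the remaining stops are X 26; go to X.
Return X→W: 14.
Total = 13 + 5 + 11 + 12 + 20 + 26 + 14 = 101.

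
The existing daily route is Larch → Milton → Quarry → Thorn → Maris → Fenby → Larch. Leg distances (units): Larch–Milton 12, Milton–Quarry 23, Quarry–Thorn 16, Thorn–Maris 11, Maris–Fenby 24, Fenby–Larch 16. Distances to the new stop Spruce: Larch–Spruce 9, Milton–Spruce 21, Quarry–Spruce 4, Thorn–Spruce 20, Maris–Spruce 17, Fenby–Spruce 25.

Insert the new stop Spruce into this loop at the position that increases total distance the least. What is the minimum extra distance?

+2 — insert Spruce between Milton and Quarry.

Insertion cost between consecutive stops i–j is d(i,Spruce) + d(Spruce,j) − d(i,j):
  between Larch and Milton: 9 + 21 − 12 = 18
  between Milton and Quarry: 21 + 4 − 23 = 2
  between Quarry and Thorn: 4 + 20 − 16 = 8
  between Thorn and Maris: 20 + 17 − 11 = 26
  between Maris and Fenby: 17 + 25 − 24 = 18
  between Fenby and Larch: 25 + 9 − 16 = 18
Cheapest insertion is between Milton and Quarry, adding 2.
New total = 102 + 2 = 104.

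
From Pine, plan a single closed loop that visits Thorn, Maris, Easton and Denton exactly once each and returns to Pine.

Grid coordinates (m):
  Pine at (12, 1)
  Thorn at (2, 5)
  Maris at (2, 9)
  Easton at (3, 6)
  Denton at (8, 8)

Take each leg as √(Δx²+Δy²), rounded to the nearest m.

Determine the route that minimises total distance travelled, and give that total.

Pine → Thorn → Maris → Easton → Denton → Pine: 11+4+3+5+8 = 31
Pine → Thorn → Maris → Denton → Easton → Pine: 11+4+6+5+10 = 36
Pine → Thorn → Easton → Maris → Denton → Pine: 11+1+3+6+8 = 29
Pine → Thorn → Easton → Denton → Maris → Pine: 11+1+5+6+13 = 36
Pine → Thorn → Denton → Maris → Easton → Pine: 11+7+6+3+10 = 37
Pine → Thorn → Denton → Easton → Maris → Pine: 11+7+5+3+13 = 39
Pine → Maris → Thorn → Easton → Denton → Pine: 13+4+1+5+8 = 31
Pine → Maris → Thorn → Denton → Easton → Pine: 13+4+7+5+10 = 39
Pine → Maris → Easton → Thorn → Denton → Pine: 13+3+1+7+8 = 32
Pine → Maris → Denton → Thorn → Easton → Pine: 13+6+7+1+10 = 37
Pine → Easton → Thorn → Maris → Denton → Pine: 10+1+4+6+8 = 29
Pine → Easton → Maris → Thorn → Denton → Pine: 10+3+4+7+8 = 32
The minimum is 29.
One optimal route: Pine → Thorn → Easton → Maris → Denton → Pine (or its reverse).

29 m — the shortest possible round trip.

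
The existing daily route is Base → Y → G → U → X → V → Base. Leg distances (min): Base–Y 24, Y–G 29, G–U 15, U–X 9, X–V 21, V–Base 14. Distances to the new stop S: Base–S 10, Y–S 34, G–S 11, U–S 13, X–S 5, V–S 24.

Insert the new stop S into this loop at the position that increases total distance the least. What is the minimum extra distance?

+8 min — insert S between X and V.

Insertion cost between consecutive stops i–j is d(i,S) + d(S,j) − d(i,j):
  between Base and Y: 10 + 34 − 24 = 20
  between Y and G: 34 + 11 − 29 = 16
  between G and U: 11 + 13 − 15 = 9
  between U and X: 13 + 5 − 9 = 9
  between X and V: 5 + 24 − 21 = 8
  between V and Base: 24 + 10 − 14 = 20
Cheapest insertion is between X and V, adding 8.
New total = 112 + 8 = 120.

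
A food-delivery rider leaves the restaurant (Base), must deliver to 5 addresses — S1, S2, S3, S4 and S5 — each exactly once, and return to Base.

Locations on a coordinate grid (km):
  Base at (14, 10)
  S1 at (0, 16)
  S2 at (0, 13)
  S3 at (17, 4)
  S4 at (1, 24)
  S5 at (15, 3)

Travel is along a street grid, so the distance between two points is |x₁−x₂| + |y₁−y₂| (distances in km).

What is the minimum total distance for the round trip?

There are 60 distinct closed tours to check (reversals are equivalent).
Base - S1 - S2 - S3 - S4 - S5 - Base: 20+3+26+36+35+8 = 128
Base - S1 - S2 - S3 - S5 - S4 - Base: 20+3+26+3+35+27 = 114
Base - S1 - S2 - S4 - S3 - S5 - Base: 20+3+12+36+3+8 = 82
Base - S1 - S2 - S4 - S5 - S3 - Base: 20+3+12+35+3+9 = 82
Base - S1 - S2 - S5 - S3 - S4 - Base: 20+3+25+3+36+27 = 114
Base - S1 - S2 - S5 - S4 - S3 - Base: 20+3+25+35+36+9 = 128
Base - S1 - S3 - S2 - S4 - S5 - Base: 20+29+26+12+35+8 = 130
Base - S1 - S3 - S2 - S5 - S4 - Base: 20+29+26+25+35+27 = 162
Base - S1 - S3 - S4 - S2 - S5 - Base: 20+29+36+12+25+8 = 130
Base - S1 - S3 - S4 - S5 - S2 - Base: 20+29+36+35+25+17 = 162
Base - S1 - S3 - S5 - S2 - S4 - Base: 20+29+3+25+12+27 = 116
Base - S1 - S3 - S5 - S4 - S2 - Base: 20+29+3+35+12+17 = 116
Base - S1 - S4 - S2 - S3 - S5 - Base: 20+9+12+26+3+8 = 78
Base - S1 - S4 - S2 - S5 - S3 - Base: 20+9+12+25+3+9 = 78
… (46 more)
Base - S2 - S1 - S4 - S3 - S5 - Base: 17+3+9+36+3+8 = 76  ← best
The minimum is 76.
One optimal route: Base → S2 → S1 → S4 → S3 → S5 → Base (or its reverse).

Shortest round trip = 76 km.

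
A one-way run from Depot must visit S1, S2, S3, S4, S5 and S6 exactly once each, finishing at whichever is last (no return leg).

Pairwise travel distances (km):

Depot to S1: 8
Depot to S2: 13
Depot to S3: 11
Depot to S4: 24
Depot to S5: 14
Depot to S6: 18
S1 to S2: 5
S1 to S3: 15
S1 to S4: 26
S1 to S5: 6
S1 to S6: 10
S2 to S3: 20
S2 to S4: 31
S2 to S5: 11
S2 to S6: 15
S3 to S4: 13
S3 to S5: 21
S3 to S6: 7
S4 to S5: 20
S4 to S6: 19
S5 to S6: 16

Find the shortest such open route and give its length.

There are 6! = 720 possible orderings.
Depot - S1 - S2 - S3 - S4 - S5 - S6: 8+5+20+13+20+16 = 82
Depot - S1 - S2 - S3 - S4 - S6 - S5: 8+5+20+13+19+16 = 81
Depot - S1 - S2 - S3 - S5 - S4 - S6: 8+5+20+21+20+19 = 93
Depot - S1 - S2 - S3 - S5 - S6 - S4: 8+5+20+21+16+19 = 89
Depot - S1 - S2 - S3 - S6 - S4 - S5: 8+5+20+7+19+20 = 79
Depot - S1 - S2 - S3 - S6 - S5 - S4: 8+5+20+7+16+20 = 76
Depot - S1 - S2 - S4 - S3 - S5 - S6: 8+5+31+13+21+16 = 94
Depot - S1 - S2 - S4 - S3 - S6 - S5: 8+5+31+13+7+16 = 80
… (712 more)
Depot - S1 - S2 - S5 - S6 - S3 - S4: 8+5+11+16+7+13 = 60  ← best
The minimum is 60.
One shortest path: Depot → S1 → S2 → S5 → S6 → S3 → S4.

Shortest open route: 60 km.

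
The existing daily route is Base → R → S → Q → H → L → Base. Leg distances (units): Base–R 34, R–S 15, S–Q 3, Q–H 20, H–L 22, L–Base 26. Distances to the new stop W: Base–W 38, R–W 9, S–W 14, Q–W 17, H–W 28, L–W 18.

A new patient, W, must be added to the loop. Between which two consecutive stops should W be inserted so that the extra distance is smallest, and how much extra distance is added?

+8 — insert W between R and S.

Insertion cost between consecutive stops i–j is d(i,W) + d(W,j) − d(i,j):
  between Base and R: 38 + 9 − 34 = 13
  between R and S: 9 + 14 − 15 = 8
  between S and Q: 14 + 17 − 3 = 28
  between Q and H: 17 + 28 − 20 = 25
  between H and L: 28 + 18 − 22 = 24
  between L and Base: 18 + 38 − 26 = 30
Cheapest insertion is between R and S, adding 8.
New total = 120 + 8 = 128.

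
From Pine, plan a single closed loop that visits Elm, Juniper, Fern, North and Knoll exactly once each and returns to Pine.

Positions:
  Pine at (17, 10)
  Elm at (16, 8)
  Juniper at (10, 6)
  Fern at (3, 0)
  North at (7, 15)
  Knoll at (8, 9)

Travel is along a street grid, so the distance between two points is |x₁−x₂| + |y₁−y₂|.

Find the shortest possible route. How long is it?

Pine-Elm-Juniper-Fern-North-Knoll-Pine: 3+8+13+19+7+10 = 60
Pine-Elm-Juniper-Fern-Knoll-North-Pine: 3+8+13+14+7+15 = 60
Pine-Elm-Juniper-North-Fern-Knoll-Pine: 3+8+12+19+14+10 = 66
Pine-Elm-Juniper-North-Knoll-Fern-Pine: 3+8+12+7+14+24 = 68
Pine-Elm-Juniper-Knoll-Fern-North-Pine: 3+8+5+14+19+15 = 64
Pine-Elm-Juniper-Knoll-North-Fern-Pine: 3+8+5+7+19+24 = 66
Pine-Elm-Fern-Juniper-North-Knoll-Pine: 3+21+13+12+7+10 = 66
Pine-Elm-Fern-Juniper-Knoll-North-Pine: 3+21+13+5+7+15 = 64
Pine-Elm-Fern-North-Juniper-Knoll-Pine: 3+21+19+12+5+10 = 70
Pine-Elm-Fern-North-Knoll-Juniper-Pine: 3+21+19+7+5+11 = 66
Pine-Elm-Fern-Knoll-Juniper-North-Pine: 3+21+14+5+12+15 = 70
Pine-Elm-Fern-Knoll-North-Juniper-Pine: 3+21+14+7+12+11 = 68
Pine-Elm-North-Juniper-Fern-Knoll-Pine: 3+16+12+13+14+10 = 68
Pine-Elm-North-Juniper-Knoll-Fern-Pine: 3+16+12+5+14+24 = 74
… (46 more)
The minimum is 60.
One optimal route: Pine → Elm → Juniper → Fern → North → Knoll → Pine (or its reverse).

Minimum total distance: 60.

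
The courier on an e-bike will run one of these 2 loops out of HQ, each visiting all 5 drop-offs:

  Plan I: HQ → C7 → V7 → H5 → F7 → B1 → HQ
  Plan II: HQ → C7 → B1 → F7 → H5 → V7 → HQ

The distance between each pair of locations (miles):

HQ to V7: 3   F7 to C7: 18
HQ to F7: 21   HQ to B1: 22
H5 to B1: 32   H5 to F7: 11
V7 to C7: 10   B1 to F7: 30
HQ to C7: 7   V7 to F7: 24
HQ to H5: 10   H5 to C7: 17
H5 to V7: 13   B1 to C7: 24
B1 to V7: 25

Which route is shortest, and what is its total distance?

Plan I: 7 + 10 + 13 + 11 + 30 + 22 = 93
Plan II: 7 + 24 + 30 + 11 + 13 + 3 = 88

Shortest is Plan II, total 88 miles.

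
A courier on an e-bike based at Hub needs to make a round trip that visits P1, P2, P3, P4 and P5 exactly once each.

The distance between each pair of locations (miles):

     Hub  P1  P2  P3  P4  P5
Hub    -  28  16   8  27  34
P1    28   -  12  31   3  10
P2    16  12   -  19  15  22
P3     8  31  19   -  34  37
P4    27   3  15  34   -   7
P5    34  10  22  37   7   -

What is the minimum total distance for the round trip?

With 5 stops there are 5!/2 = 60 distinct round trips (a route and its reverse cost the same).
Hub → P1 → P2 → P3 → P4 → P5 → Hub: 28+12+19+34+7+34 = 134
Hub → P1 → P2 → P3 → P5 → P4 → Hub: 28+12+19+37+7+27 = 130
Hub → P1 → P2 → P4 → P3 → P5 → Hub: 28+12+15+34+37+34 = 160
Hub → P1 → P2 → P4 → P5 → P3 → Hub: 28+12+15+7+37+8 = 107
Hub → P1 → P2 → P5 → P3 → P4 → Hub: 28+12+22+37+34+27 = 160
Hub → P1 → P2 → P5 → P4 → P3 → Hub: 28+12+22+7+34+8 = 111
Hub → P1 → P3 → P2 → P4 → P5 → Hub: 28+31+19+15+7+34 = 134
Hub → P1 → P3 → P2 → P5 → P4 → Hub: 28+31+19+22+7+27 = 134
Hub → P1 → P3 → P4 → P2 → P5 → Hub: 28+31+34+15+22+34 = 164
Hub → P1 → P3 → P4 → P5 → P2 → Hub: 28+31+34+7+22+16 = 138
Hub → P1 → P3 → P5 → P2 → P4 → Hub: 28+31+37+22+15+27 = 160
Hub → P1 → P3 → P5 → P4 → P2 → Hub: 28+31+37+7+15+16 = 134
Hub → P1 → P4 → P2 → P3 → P5 → Hub: 28+3+15+19+37+34 = 136
Hub → P1 → P4 → P2 → P5 → P3 → Hub: 28+3+15+22+37+8 = 113
… (46 more)
Hub → P2 → P1 → P4 → P5 → P3 → Hub: 16+12+3+7+37+8 = 83  ← best
The minimum is 83.
One optimal route: Hub → P2 → P1 → P4 → P5 → P3 → Hub (or its reverse).

Minimum total distance: 83 miles.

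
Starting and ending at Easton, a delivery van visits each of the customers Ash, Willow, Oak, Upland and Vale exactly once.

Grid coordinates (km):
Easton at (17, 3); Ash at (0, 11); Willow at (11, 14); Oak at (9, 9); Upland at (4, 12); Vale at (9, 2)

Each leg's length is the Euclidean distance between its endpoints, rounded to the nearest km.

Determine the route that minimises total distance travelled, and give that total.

There are 60 distinct closed tours to check (reversals are equivalent).
Easton → Ash → Willow → Oak → Upland → Vale → Easton: 19+11+5+6+11+8 = 60
Easton → Ash → Willow → Oak → Vale → Upland → Easton: 19+11+5+7+11+16 = 69
Easton → Ash → Willow → Upland → Oak → Vale → Easton: 19+11+7+6+7+8 = 58
Easton → Ash → Willow → Upland → Vale → Oak → Easton: 19+11+7+11+7+10 = 65
Easton → Ash → Willow → Vale → Oak → Upland → Easton: 19+11+12+7+6+16 = 71
Easton → Ash → Willow → Vale → Upland → Oak → Easton: 19+11+12+11+6+10 = 69
Easton → Ash → Oak → Willow → Upland → Vale → Easton: 19+9+5+7+11+8 = 59
Easton → Ash → Oak → Willow → Vale → Upland → Easton: 19+9+5+12+11+16 = 72
Easton → Ash → Oak → Upland → Willow → Vale → Easton: 19+9+6+7+12+8 = 61
Easton → Ash → Oak → Upland → Vale → Willow → Easton: 19+9+6+11+12+13 = 70
Easton → Ash → Oak → Vale → Willow → Upland → Easton: 19+9+7+12+7+16 = 70
Easton → Ash → Oak → Vale → Upland → Willow → Easton: 19+9+7+11+7+13 = 66
Easton → Ash → Upland → Willow → Oak → Vale → Easton: 19+4+7+5+7+8 = 50
Easton → Ash → Upland → Willow → Vale → Oak → Easton: 19+4+7+12+7+10 = 59
… (46 more)
Easton → Oak → Willow → Upland → Ash → Vale → Easton: 10+5+7+4+13+8 = 47  ← best
The minimum is 47.
One optimal route: Easton → Oak → Willow → Upland → Ash → Vale → Easton (or its reverse).

Shortest round trip = 47 km.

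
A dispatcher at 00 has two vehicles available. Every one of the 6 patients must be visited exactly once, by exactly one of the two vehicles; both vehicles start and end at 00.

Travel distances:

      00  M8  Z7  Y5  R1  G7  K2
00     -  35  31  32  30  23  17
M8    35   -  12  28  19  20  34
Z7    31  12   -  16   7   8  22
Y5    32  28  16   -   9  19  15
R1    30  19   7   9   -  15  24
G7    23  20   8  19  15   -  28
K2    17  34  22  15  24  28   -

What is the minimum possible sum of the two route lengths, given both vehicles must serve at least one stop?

137 — the smallest possible combined total.

There are 2^5 − 1 = 31 ways to divide the 6 stops into two non-empty groups. For each, the best each vehicle can do is its own shortest tour through its group:
  {M8} + {Z7, Y5, R1, G7, K2}: 70 + 79 = 149
  {Z7} + {M8, Y5, R1, G7, K2}: 62 + 103 = 165
  {M8, Z7} + {Y5, R1, G7, K2}: 78 + 79 = 157
  {Y5} + {M8, Z7, R1, G7, K2}: 64 + 103 = 167
  {M8, Y5} + {Z7, R1, G7, K2}: 95 + 79 = 174
  {Z7, Y5} + {M8, R1, G7, K2}: 79 + 103 = 182
  … (31 splits in total)
  {M8, Z7, Y5, R1, G7} + {K2}: 103 + 34 = 137  ← best
Best: vehicle 1 00 → Y5 → R1 → M8 → Z7 → G7 → 00 = 103; vehicle 2 00 → K2 → 00 = 34; combined 137.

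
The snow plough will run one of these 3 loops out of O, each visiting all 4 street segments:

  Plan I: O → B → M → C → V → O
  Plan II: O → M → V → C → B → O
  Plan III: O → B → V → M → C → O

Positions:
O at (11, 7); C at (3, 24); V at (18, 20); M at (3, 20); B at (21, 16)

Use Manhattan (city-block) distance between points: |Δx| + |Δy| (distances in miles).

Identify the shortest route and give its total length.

Shortest is Plan III, total 70 miles.

Plan I: 19 + 22 + 4 + 19 + 20 = 84
Plan II: 21 + 15 + 19 + 26 + 19 = 100
Plan III: 19 + 7 + 15 + 4 + 25 = 70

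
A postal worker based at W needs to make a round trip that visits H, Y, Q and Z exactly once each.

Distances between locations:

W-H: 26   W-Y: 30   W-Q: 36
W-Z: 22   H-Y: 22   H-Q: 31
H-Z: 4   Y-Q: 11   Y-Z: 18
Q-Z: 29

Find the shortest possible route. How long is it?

There are 12 distinct closed tours to check (reversals are equivalent).
W→H→Y→Q→Z→W: 26+22+11+29+22 = 110
W→H→Y→Z→Q→W: 26+22+18+29+36 = 131
W→H→Q→Y→Z→W: 26+31+11+18+22 = 108
W→H→Q→Z→Y→W: 26+31+29+18+30 = 134
W→H→Z→Y→Q→W: 26+4+18+11+36 = 95
W→H→Z→Q→Y→W: 26+4+29+11+30 = 100
W→Y→H→Q→Z→W: 30+22+31+29+22 = 134
W→Y→H→Z→Q→W: 30+22+4+29+36 = 121
W→Y→Q→H→Z→W: 30+11+31+4+22 = 98
W→Y→Z→H→Q→W: 30+18+4+31+36 = 119
W→Q→H→Y→Z→W: 36+31+22+18+22 = 129
W→Q→Y→H→Z→W: 36+11+22+4+22 = 95
The minimum is 95.
One optimal route: W → H → Z → Y → Q → W (or its reverse).

Shortest round trip = 95.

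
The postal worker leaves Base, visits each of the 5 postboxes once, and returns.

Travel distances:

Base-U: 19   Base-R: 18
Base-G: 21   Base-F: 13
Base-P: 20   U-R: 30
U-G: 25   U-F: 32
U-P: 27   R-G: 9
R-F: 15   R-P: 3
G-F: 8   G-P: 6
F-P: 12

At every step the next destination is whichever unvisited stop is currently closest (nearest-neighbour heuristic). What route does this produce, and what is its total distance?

Nearest-neighbour total = 79; route Base → F → G → P → R → U → Base.

Base → [F:13 / R:18 / U:19 / P:20 / G:21] → F (13)
F → [G:8 / P:12 / R:15 / U:32] → G (8)
G → [P:6 / R:9 / U:25] → P (6)
P → [R:3 / U:27] → R (3)
R → [U:30] → U (30)
Return U→Base: 19.
Total = 13 + 8 + 6 + 3 + 30 + 19 = 79.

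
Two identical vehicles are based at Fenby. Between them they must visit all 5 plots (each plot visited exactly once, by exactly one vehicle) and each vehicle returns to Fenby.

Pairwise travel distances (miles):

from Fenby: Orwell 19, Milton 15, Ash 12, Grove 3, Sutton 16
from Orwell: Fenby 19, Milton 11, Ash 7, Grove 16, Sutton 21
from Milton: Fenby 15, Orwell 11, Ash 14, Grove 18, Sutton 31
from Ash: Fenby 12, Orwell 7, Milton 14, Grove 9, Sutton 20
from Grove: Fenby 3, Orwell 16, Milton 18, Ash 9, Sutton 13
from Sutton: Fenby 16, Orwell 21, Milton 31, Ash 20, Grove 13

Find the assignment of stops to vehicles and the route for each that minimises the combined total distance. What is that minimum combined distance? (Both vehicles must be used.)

75 miles — the smallest possible combined total.

Check every non-empty split of the stops between the two vehicles; for each half take its own optimal tour:
  {Orwell} + {Milton, Ash, Grove, Sutton}: 38 + 65 = 103
  {Milton} + {Orwell, Ash, Grove, Sutton}: 30 + 56 = 86
  {Orwell, Milton} + {Ash, Grove, Sutton}: 45 + 48 = 93
  {Ash} + {Orwell, Milton, Grove, Sutton}: 24 + 63 = 87
  {Orwell, Ash} + {Milton, Grove, Sutton}: 38 + 62 = 100
  {Milton, Ash} + {Orwell, Grove, Sutton}: 41 + 56 = 97
  … (15 splits in total)
  {Grove} + {Orwell, Milton, Ash, Sutton}: 6 + 69 = 75  ← best
Best: vehicle 1 Fenby → Grove → Fenby = 6; vehicle 2 Fenby → Milton → Orwell → Ash → Sutton → Fenby = 69; combined 75.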